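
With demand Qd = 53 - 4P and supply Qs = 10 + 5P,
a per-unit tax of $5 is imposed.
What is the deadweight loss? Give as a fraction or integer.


Pre-tax equilibrium quantity: Q* = 305/9
Post-tax equilibrium quantity: Q_tax = 205/9
Reduction in quantity: Q* - Q_tax = 100/9
DWL = (1/2) * tax * (Q* - Q_tax)
DWL = (1/2) * 5 * 100/9 = 250/9

250/9


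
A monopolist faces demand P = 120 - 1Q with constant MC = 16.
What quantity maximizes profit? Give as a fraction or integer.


TR = P*Q = (120 - 1Q)Q = 120Q - 1Q^2
MR = dTR/dQ = 120 - 2Q
Set MR = MC:
120 - 2Q = 16
104 = 2Q
Q* = 104/2 = 52

52


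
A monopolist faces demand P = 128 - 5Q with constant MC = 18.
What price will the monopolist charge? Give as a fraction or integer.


MR = 128 - 10Q
Set MR = MC: 128 - 10Q = 18
Q* = 11
Substitute into demand:
P* = 128 - 5*11 = 73

73


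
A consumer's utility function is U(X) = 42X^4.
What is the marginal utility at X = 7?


MU = dU/dX = 42*4*X^(4-1)
MU = 168*X^3
At X = 7:
MU = 168 * 7^3
MU = 168 * 343 = 57624

57624


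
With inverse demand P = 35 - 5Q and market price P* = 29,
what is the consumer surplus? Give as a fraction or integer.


Maximum willingness to pay (at Q=0): P_max = 35
Quantity demanded at P* = 29:
Q* = (35 - 29)/5 = 6/5
CS = (1/2) * Q* * (P_max - P*)
CS = (1/2) * 6/5 * (35 - 29)
CS = (1/2) * 6/5 * 6 = 18/5

18/5


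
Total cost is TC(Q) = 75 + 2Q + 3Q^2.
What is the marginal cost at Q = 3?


MC = dTC/dQ = 2 + 2*3*Q
At Q = 3:
MC = 2 + 6*3
MC = 2 + 18 = 20

20


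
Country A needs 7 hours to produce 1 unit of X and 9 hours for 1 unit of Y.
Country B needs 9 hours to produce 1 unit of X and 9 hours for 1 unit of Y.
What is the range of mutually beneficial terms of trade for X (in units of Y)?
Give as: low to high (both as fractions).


Opportunity cost of X for Country A = hours_X / hours_Y = 7/9 = 7/9 units of Y
Opportunity cost of X for Country B = hours_X / hours_Y = 9/9 = 1 units of Y
Terms of trade must be between the two opportunity costs.
Range: 7/9 to 1

7/9 to 1


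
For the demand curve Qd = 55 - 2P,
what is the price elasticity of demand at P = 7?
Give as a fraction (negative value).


dQ/dP = -2
At P = 7: Q = 55 - 2*7 = 41
E = (dQ/dP)(P/Q) = (-2)(7/41) = -14/41

-14/41


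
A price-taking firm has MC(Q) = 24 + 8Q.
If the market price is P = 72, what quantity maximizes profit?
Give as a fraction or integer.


In perfect competition, profit is maximized where P = MC.
72 = 24 + 8Q
48 = 8Q
Q* = 48/8 = 6

6


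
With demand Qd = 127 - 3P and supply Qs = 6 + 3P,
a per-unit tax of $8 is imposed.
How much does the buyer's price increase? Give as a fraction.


With a per-unit tax, the buyer's price increase depends on relative slopes.
Supply slope: d = 3, Demand slope: b = 3
Buyer's price increase = d * tax / (b + d)
= 3 * 8 / (3 + 3)
= 24 / 6 = 4

4


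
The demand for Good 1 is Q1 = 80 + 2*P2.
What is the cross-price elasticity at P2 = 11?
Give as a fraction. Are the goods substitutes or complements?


dQ1/dP2 = 2
At P2 = 11: Q1 = 80 + 2*11 = 102
Exy = (dQ1/dP2)(P2/Q1) = 2 * 11 / 102 = 11/51
Since Exy > 0, the goods are substitutes.

11/51 (substitutes)


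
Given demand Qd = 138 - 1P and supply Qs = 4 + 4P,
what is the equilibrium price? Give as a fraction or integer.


At equilibrium, Qd = Qs.
138 - 1P = 4 + 4P
138 - 4 = 1P + 4P
134 = 5P
P* = 134/5 = 134/5

134/5


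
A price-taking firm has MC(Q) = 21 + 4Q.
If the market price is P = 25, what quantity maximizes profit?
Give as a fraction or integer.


In perfect competition, profit is maximized where P = MC.
25 = 21 + 4Q
4 = 4Q
Q* = 4/4 = 1

1


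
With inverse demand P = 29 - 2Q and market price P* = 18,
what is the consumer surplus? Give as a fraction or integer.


Maximum willingness to pay (at Q=0): P_max = 29
Quantity demanded at P* = 18:
Q* = (29 - 18)/2 = 11/2
CS = (1/2) * Q* * (P_max - P*)
CS = (1/2) * 11/2 * (29 - 18)
CS = (1/2) * 11/2 * 11 = 121/4

121/4


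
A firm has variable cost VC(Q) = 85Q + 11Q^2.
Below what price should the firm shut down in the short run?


AVC(Q) = VC(Q)/Q = 85 + 11Q
AVC is increasing in Q, so minimum AVC is at Q -> 0+.
Min AVC = 85
The firm should shut down if P < 85.

85


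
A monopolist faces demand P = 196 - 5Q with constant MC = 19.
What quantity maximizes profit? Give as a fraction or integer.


TR = P*Q = (196 - 5Q)Q = 196Q - 5Q^2
MR = dTR/dQ = 196 - 10Q
Set MR = MC:
196 - 10Q = 19
177 = 10Q
Q* = 177/10 = 177/10

177/10


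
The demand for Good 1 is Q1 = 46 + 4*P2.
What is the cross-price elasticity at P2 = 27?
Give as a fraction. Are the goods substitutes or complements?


dQ1/dP2 = 4
At P2 = 27: Q1 = 46 + 4*27 = 154
Exy = (dQ1/dP2)(P2/Q1) = 4 * 27 / 154 = 54/77
Since Exy > 0, the goods are substitutes.

54/77 (substitutes)


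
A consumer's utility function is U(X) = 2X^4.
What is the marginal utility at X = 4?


MU = dU/dX = 2*4*X^(4-1)
MU = 8*X^3
At X = 4:
MU = 8 * 4^3
MU = 8 * 64 = 512

512


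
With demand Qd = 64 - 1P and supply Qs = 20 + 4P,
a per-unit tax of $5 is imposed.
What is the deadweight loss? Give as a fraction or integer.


Pre-tax equilibrium quantity: Q* = 276/5
Post-tax equilibrium quantity: Q_tax = 256/5
Reduction in quantity: Q* - Q_tax = 4
DWL = (1/2) * tax * (Q* - Q_tax)
DWL = (1/2) * 5 * 4 = 10

10


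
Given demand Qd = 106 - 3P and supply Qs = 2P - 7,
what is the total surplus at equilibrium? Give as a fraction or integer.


Find equilibrium: 106 - 3P = 2P - 7
106 + 7 = 5P
P* = 113/5 = 113/5
Q* = 2*113/5 - 7 = 191/5
Inverse demand: P = 106/3 - Q/3, so P_max = 106/3
Inverse supply: P = 7/2 + Q/2, so P_min = 7/2
CS = (1/2) * 191/5 * (106/3 - 113/5) = 36481/150
PS = (1/2) * 191/5 * (113/5 - 7/2) = 36481/100
TS = CS + PS = 36481/150 + 36481/100 = 36481/60

36481/60


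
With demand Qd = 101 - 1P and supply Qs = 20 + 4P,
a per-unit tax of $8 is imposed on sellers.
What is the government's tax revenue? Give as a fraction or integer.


With tax on sellers, new supply: Qs' = 20 + 4(P - 8)
= 4P - 12
New equilibrium quantity:
Q_new = 392/5
Tax revenue = tax * Q_new = 8 * 392/5 = 3136/5

3136/5


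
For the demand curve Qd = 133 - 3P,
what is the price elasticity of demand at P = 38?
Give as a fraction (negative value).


dQ/dP = -3
At P = 38: Q = 133 - 3*38 = 19
E = (dQ/dP)(P/Q) = (-3)(38/19) = -6

-6


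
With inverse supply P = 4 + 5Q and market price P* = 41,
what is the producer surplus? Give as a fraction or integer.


Minimum supply price (at Q=0): P_min = 4
Quantity supplied at P* = 41:
Q* = (41 - 4)/5 = 37/5
PS = (1/2) * Q* * (P* - P_min)
PS = (1/2) * 37/5 * (41 - 4)
PS = (1/2) * 37/5 * 37 = 1369/10

1369/10


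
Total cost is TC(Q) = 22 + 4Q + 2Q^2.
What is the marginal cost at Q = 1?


MC = dTC/dQ = 4 + 2*2*Q
At Q = 1:
MC = 4 + 4*1
MC = 4 + 4 = 8

8


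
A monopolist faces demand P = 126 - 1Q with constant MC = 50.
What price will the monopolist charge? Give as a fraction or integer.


MR = 126 - 2Q
Set MR = MC: 126 - 2Q = 50
Q* = 38
Substitute into demand:
P* = 126 - 1*38 = 88

88


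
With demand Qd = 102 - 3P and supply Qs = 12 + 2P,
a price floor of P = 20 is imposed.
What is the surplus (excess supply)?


At P = 20:
Qd = 102 - 3*20 = 42
Qs = 12 + 2*20 = 52
Surplus = Qs - Qd = 52 - 42 = 10

10


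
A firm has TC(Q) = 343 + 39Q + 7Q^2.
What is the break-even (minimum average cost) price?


AC(Q) = 343/Q + 39 + 7Q
To minimize: dAC/dQ = -343/Q^2 + 7 = 0
Q^2 = 343/7 = 49
Q* = 7
Min AC = 343/7 + 39 + 7*7
Min AC = 49 + 39 + 49 = 137

137


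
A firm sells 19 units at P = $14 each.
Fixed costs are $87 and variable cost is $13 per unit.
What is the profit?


Total Revenue = P * Q = 14 * 19 = $266
Total Cost = FC + VC*Q = 87 + 13*19 = $334
Profit = TR - TC = 266 - 334 = $-68

$-68


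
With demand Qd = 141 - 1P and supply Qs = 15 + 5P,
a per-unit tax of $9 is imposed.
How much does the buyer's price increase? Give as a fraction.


With a per-unit tax, the buyer's price increase depends on relative slopes.
Supply slope: d = 5, Demand slope: b = 1
Buyer's price increase = d * tax / (b + d)
= 5 * 9 / (1 + 5)
= 45 / 6 = 15/2

15/2


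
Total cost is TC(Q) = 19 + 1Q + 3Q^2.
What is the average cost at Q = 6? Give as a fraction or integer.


TC(6) = 19 + 1*6 + 3*6^2
TC(6) = 19 + 6 + 108 = 133
AC = TC/Q = 133/6 = 133/6

133/6


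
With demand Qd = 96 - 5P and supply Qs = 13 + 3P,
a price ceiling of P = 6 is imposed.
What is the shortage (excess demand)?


At P = 6:
Qd = 96 - 5*6 = 66
Qs = 13 + 3*6 = 31
Shortage = Qd - Qs = 66 - 31 = 35

35


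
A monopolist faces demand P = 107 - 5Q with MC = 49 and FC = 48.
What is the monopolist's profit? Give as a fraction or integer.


MR = MC: 107 - 10Q = 49
Q* = 29/5
P* = 107 - 5*29/5 = 78
Profit = (P* - MC)*Q* - FC
= (78 - 49)*29/5 - 48
= 29*29/5 - 48
= 841/5 - 48 = 601/5

601/5


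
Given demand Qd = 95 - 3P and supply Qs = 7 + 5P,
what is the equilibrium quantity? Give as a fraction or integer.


First find equilibrium price:
95 - 3P = 7 + 5P
P* = 88/8 = 11
Then substitute into demand:
Q* = 95 - 3 * 11 = 62

62


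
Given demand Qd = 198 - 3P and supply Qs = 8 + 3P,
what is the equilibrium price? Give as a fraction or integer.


At equilibrium, Qd = Qs.
198 - 3P = 8 + 3P
198 - 8 = 3P + 3P
190 = 6P
P* = 190/6 = 95/3

95/3


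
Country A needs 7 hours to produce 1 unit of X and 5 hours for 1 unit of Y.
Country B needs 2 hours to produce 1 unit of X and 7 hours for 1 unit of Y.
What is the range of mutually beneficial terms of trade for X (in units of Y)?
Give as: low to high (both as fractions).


Opportunity cost of X for Country A = hours_X / hours_Y = 7/5 = 7/5 units of Y
Opportunity cost of X for Country B = hours_X / hours_Y = 2/7 = 2/7 units of Y
Terms of trade must be between the two opportunity costs.
Range: 2/7 to 7/5

2/7 to 7/5


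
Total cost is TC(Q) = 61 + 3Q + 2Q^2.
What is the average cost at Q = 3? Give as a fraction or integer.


TC(3) = 61 + 3*3 + 2*3^2
TC(3) = 61 + 9 + 18 = 88
AC = TC/Q = 88/3 = 88/3

88/3


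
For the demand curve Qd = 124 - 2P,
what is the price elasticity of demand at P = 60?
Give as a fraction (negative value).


dQ/dP = -2
At P = 60: Q = 124 - 2*60 = 4
E = (dQ/dP)(P/Q) = (-2)(60/4) = -30

-30


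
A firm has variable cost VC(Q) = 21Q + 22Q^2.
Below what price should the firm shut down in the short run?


AVC(Q) = VC(Q)/Q = 21 + 22Q
AVC is increasing in Q, so minimum AVC is at Q -> 0+.
Min AVC = 21
The firm should shut down if P < 21.

21


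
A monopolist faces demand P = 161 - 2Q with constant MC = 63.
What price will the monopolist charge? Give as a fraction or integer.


MR = 161 - 4Q
Set MR = MC: 161 - 4Q = 63
Q* = 49/2
Substitute into demand:
P* = 161 - 2*49/2 = 112

112


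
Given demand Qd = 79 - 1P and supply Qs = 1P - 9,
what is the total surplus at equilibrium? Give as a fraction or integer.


Find equilibrium: 79 - 1P = 1P - 9
79 + 9 = 2P
P* = 88/2 = 44
Q* = 1*44 - 9 = 35
Inverse demand: P = 79 - Q/1, so P_max = 79
Inverse supply: P = 9 + Q/1, so P_min = 9
CS = (1/2) * 35 * (79 - 44) = 1225/2
PS = (1/2) * 35 * (44 - 9) = 1225/2
TS = CS + PS = 1225/2 + 1225/2 = 1225

1225


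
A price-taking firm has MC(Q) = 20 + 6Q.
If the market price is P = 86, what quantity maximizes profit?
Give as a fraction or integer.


In perfect competition, profit is maximized where P = MC.
86 = 20 + 6Q
66 = 6Q
Q* = 66/6 = 11

11


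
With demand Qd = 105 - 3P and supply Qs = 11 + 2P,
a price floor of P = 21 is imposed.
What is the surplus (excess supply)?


At P = 21:
Qd = 105 - 3*21 = 42
Qs = 11 + 2*21 = 53
Surplus = Qs - Qd = 53 - 42 = 11

11


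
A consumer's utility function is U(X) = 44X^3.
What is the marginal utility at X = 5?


MU = dU/dX = 44*3*X^(3-1)
MU = 132*X^2
At X = 5:
MU = 132 * 5^2
MU = 132 * 25 = 3300

3300


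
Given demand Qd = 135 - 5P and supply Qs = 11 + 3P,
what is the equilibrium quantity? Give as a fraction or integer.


First find equilibrium price:
135 - 5P = 11 + 3P
P* = 124/8 = 31/2
Then substitute into demand:
Q* = 135 - 5 * 31/2 = 115/2

115/2


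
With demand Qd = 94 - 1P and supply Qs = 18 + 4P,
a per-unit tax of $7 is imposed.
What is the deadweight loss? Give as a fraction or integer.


Pre-tax equilibrium quantity: Q* = 394/5
Post-tax equilibrium quantity: Q_tax = 366/5
Reduction in quantity: Q* - Q_tax = 28/5
DWL = (1/2) * tax * (Q* - Q_tax)
DWL = (1/2) * 7 * 28/5 = 98/5

98/5


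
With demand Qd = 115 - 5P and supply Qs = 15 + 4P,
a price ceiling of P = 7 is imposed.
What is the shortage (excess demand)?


At P = 7:
Qd = 115 - 5*7 = 80
Qs = 15 + 4*7 = 43
Shortage = Qd - Qs = 80 - 43 = 37

37


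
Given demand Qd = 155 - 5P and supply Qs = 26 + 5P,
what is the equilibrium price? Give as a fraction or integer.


At equilibrium, Qd = Qs.
155 - 5P = 26 + 5P
155 - 26 = 5P + 5P
129 = 10P
P* = 129/10 = 129/10

129/10


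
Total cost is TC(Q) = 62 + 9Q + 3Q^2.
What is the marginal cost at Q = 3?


MC = dTC/dQ = 9 + 2*3*Q
At Q = 3:
MC = 9 + 6*3
MC = 9 + 18 = 27

27


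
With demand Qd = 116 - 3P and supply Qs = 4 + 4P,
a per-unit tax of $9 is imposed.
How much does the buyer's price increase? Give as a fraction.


With a per-unit tax, the buyer's price increase depends on relative slopes.
Supply slope: d = 4, Demand slope: b = 3
Buyer's price increase = d * tax / (b + d)
= 4 * 9 / (3 + 4)
= 36 / 7 = 36/7

36/7


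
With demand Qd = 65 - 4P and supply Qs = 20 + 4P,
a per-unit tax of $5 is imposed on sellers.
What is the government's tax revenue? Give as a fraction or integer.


With tax on sellers, new supply: Qs' = 20 + 4(P - 5)
= 0 + 4P
New equilibrium quantity:
Q_new = 65/2
Tax revenue = tax * Q_new = 5 * 65/2 = 325/2

325/2


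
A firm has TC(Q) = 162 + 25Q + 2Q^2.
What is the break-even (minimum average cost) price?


AC(Q) = 162/Q + 25 + 2Q
To minimize: dAC/dQ = -162/Q^2 + 2 = 0
Q^2 = 162/2 = 81
Q* = 9
Min AC = 162/9 + 25 + 2*9
Min AC = 18 + 25 + 18 = 61

61


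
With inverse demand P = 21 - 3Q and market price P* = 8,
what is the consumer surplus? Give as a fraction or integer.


Maximum willingness to pay (at Q=0): P_max = 21
Quantity demanded at P* = 8:
Q* = (21 - 8)/3 = 13/3
CS = (1/2) * Q* * (P_max - P*)
CS = (1/2) * 13/3 * (21 - 8)
CS = (1/2) * 13/3 * 13 = 169/6

169/6


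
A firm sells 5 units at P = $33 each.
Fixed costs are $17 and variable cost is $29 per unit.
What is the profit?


Total Revenue = P * Q = 33 * 5 = $165
Total Cost = FC + VC*Q = 17 + 29*5 = $162
Profit = TR - TC = 165 - 162 = $3

$3


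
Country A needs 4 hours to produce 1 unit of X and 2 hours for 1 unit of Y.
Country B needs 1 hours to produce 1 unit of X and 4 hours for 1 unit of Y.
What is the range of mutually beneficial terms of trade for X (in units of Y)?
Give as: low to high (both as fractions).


Opportunity cost of X for Country A = hours_X / hours_Y = 4/2 = 2 units of Y
Opportunity cost of X for Country B = hours_X / hours_Y = 1/4 = 1/4 units of Y
Terms of trade must be between the two opportunity costs.
Range: 1/4 to 2

1/4 to 2


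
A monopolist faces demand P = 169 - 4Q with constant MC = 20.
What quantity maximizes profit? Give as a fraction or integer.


TR = P*Q = (169 - 4Q)Q = 169Q - 4Q^2
MR = dTR/dQ = 169 - 8Q
Set MR = MC:
169 - 8Q = 20
149 = 8Q
Q* = 149/8 = 149/8

149/8


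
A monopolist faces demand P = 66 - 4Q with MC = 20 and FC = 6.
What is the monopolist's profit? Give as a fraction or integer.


MR = MC: 66 - 8Q = 20
Q* = 23/4
P* = 66 - 4*23/4 = 43
Profit = (P* - MC)*Q* - FC
= (43 - 20)*23/4 - 6
= 23*23/4 - 6
= 529/4 - 6 = 505/4

505/4


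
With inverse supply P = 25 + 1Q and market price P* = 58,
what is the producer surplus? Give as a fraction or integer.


Minimum supply price (at Q=0): P_min = 25
Quantity supplied at P* = 58:
Q* = (58 - 25)/1 = 33
PS = (1/2) * Q* * (P* - P_min)
PS = (1/2) * 33 * (58 - 25)
PS = (1/2) * 33 * 33 = 1089/2

1089/2


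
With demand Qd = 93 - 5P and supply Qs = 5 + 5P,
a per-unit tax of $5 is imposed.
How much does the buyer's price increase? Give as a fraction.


With a per-unit tax, the buyer's price increase depends on relative slopes.
Supply slope: d = 5, Demand slope: b = 5
Buyer's price increase = d * tax / (b + d)
= 5 * 5 / (5 + 5)
= 25 / 10 = 5/2

5/2


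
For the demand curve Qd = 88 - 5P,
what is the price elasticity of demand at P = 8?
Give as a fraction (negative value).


dQ/dP = -5
At P = 8: Q = 88 - 5*8 = 48
E = (dQ/dP)(P/Q) = (-5)(8/48) = -5/6

-5/6


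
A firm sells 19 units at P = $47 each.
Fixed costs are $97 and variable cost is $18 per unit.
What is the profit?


Total Revenue = P * Q = 47 * 19 = $893
Total Cost = FC + VC*Q = 97 + 18*19 = $439
Profit = TR - TC = 893 - 439 = $454

$454


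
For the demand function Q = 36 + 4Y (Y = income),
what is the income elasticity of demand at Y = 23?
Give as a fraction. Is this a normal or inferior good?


dQ/dY = 4
At Y = 23: Q = 36 + 4*23 = 128
Ey = (dQ/dY)(Y/Q) = 4 * 23 / 128 = 23/32
Since Ey > 0, this is a normal good.

23/32 (normal good)


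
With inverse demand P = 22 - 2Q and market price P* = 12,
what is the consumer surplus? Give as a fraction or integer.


Maximum willingness to pay (at Q=0): P_max = 22
Quantity demanded at P* = 12:
Q* = (22 - 12)/2 = 5
CS = (1/2) * Q* * (P_max - P*)
CS = (1/2) * 5 * (22 - 12)
CS = (1/2) * 5 * 10 = 25

25


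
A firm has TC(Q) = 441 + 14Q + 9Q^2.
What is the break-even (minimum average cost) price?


AC(Q) = 441/Q + 14 + 9Q
To minimize: dAC/dQ = -441/Q^2 + 9 = 0
Q^2 = 441/9 = 49
Q* = 7
Min AC = 441/7 + 14 + 9*7
Min AC = 63 + 14 + 63 = 140

140


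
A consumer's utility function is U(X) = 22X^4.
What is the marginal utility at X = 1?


MU = dU/dX = 22*4*X^(4-1)
MU = 88*X^3
At X = 1:
MU = 88 * 1^3
MU = 88 * 1 = 88

88


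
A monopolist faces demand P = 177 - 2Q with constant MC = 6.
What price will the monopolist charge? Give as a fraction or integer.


MR = 177 - 4Q
Set MR = MC: 177 - 4Q = 6
Q* = 171/4
Substitute into demand:
P* = 177 - 2*171/4 = 183/2

183/2


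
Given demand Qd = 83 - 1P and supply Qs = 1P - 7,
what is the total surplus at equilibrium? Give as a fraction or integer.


Find equilibrium: 83 - 1P = 1P - 7
83 + 7 = 2P
P* = 90/2 = 45
Q* = 1*45 - 7 = 38
Inverse demand: P = 83 - Q/1, so P_max = 83
Inverse supply: P = 7 + Q/1, so P_min = 7
CS = (1/2) * 38 * (83 - 45) = 722
PS = (1/2) * 38 * (45 - 7) = 722
TS = CS + PS = 722 + 722 = 1444

1444


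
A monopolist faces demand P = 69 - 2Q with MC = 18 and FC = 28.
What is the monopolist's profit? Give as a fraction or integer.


MR = MC: 69 - 4Q = 18
Q* = 51/4
P* = 69 - 2*51/4 = 87/2
Profit = (P* - MC)*Q* - FC
= (87/2 - 18)*51/4 - 28
= 51/2*51/4 - 28
= 2601/8 - 28 = 2377/8

2377/8


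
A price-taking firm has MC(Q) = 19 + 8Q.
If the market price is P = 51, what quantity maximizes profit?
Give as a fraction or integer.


In perfect competition, profit is maximized where P = MC.
51 = 19 + 8Q
32 = 8Q
Q* = 32/8 = 4

4


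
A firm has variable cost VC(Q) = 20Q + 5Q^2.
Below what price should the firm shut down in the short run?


AVC(Q) = VC(Q)/Q = 20 + 5Q
AVC is increasing in Q, so minimum AVC is at Q -> 0+.
Min AVC = 20
The firm should shut down if P < 20.

20


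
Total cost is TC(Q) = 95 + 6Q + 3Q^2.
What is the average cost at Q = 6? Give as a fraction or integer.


TC(6) = 95 + 6*6 + 3*6^2
TC(6) = 95 + 36 + 108 = 239
AC = TC/Q = 239/6 = 239/6

239/6


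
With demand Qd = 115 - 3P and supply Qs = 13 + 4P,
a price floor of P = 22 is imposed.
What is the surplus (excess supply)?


At P = 22:
Qd = 115 - 3*22 = 49
Qs = 13 + 4*22 = 101
Surplus = Qs - Qd = 101 - 49 = 52

52


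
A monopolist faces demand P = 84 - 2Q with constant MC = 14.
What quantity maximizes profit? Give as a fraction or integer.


TR = P*Q = (84 - 2Q)Q = 84Q - 2Q^2
MR = dTR/dQ = 84 - 4Q
Set MR = MC:
84 - 4Q = 14
70 = 4Q
Q* = 70/4 = 35/2

35/2


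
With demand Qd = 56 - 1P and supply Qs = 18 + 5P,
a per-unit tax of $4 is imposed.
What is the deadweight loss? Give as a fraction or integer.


Pre-tax equilibrium quantity: Q* = 149/3
Post-tax equilibrium quantity: Q_tax = 139/3
Reduction in quantity: Q* - Q_tax = 10/3
DWL = (1/2) * tax * (Q* - Q_tax)
DWL = (1/2) * 4 * 10/3 = 20/3

20/3


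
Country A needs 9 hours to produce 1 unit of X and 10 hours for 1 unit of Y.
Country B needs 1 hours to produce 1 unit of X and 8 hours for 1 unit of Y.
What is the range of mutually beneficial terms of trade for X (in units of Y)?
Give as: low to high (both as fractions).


Opportunity cost of X for Country A = hours_X / hours_Y = 9/10 = 9/10 units of Y
Opportunity cost of X for Country B = hours_X / hours_Y = 1/8 = 1/8 units of Y
Terms of trade must be between the two opportunity costs.
Range: 1/8 to 9/10

1/8 to 9/10


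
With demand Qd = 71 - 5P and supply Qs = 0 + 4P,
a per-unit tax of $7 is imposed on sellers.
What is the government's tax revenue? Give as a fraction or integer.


With tax on sellers, new supply: Qs' = 0 + 4(P - 7)
= 4P - 28
New equilibrium quantity:
Q_new = 16
Tax revenue = tax * Q_new = 7 * 16 = 112

112


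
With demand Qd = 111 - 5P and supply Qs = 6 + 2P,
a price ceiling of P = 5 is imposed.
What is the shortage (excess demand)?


At P = 5:
Qd = 111 - 5*5 = 86
Qs = 6 + 2*5 = 16
Shortage = Qd - Qs = 86 - 16 = 70

70


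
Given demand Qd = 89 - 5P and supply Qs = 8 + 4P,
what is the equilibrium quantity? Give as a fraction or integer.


First find equilibrium price:
89 - 5P = 8 + 4P
P* = 81/9 = 9
Then substitute into demand:
Q* = 89 - 5 * 9 = 44

44


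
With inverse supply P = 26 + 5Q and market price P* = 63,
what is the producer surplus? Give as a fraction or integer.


Minimum supply price (at Q=0): P_min = 26
Quantity supplied at P* = 63:
Q* = (63 - 26)/5 = 37/5
PS = (1/2) * Q* * (P* - P_min)
PS = (1/2) * 37/5 * (63 - 26)
PS = (1/2) * 37/5 * 37 = 1369/10

1369/10


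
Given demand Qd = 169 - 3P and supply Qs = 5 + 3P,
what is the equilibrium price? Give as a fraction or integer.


At equilibrium, Qd = Qs.
169 - 3P = 5 + 3P
169 - 5 = 3P + 3P
164 = 6P
P* = 164/6 = 82/3

82/3


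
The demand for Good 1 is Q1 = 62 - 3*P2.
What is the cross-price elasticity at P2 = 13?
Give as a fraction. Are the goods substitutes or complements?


dQ1/dP2 = -3
At P2 = 13: Q1 = 62 - 3*13 = 23
Exy = (dQ1/dP2)(P2/Q1) = -3 * 13 / 23 = -39/23
Since Exy < 0, the goods are complements.

-39/23 (complements)


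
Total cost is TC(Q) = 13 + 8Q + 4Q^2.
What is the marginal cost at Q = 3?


MC = dTC/dQ = 8 + 2*4*Q
At Q = 3:
MC = 8 + 8*3
MC = 8 + 24 = 32

32


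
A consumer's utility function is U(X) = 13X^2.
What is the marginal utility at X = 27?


MU = dU/dX = 13*2*X^(2-1)
MU = 26*X^1
At X = 27:
MU = 26 * 27^1
MU = 26 * 27 = 702

702


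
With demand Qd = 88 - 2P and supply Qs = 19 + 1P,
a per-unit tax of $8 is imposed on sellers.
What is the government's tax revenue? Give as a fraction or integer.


With tax on sellers, new supply: Qs' = 19 + 1(P - 8)
= 11 + 1P
New equilibrium quantity:
Q_new = 110/3
Tax revenue = tax * Q_new = 8 * 110/3 = 880/3

880/3


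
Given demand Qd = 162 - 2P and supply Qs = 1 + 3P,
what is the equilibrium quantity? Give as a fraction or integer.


First find equilibrium price:
162 - 2P = 1 + 3P
P* = 161/5 = 161/5
Then substitute into demand:
Q* = 162 - 2 * 161/5 = 488/5

488/5


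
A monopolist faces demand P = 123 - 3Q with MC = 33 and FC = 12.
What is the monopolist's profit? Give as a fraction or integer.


MR = MC: 123 - 6Q = 33
Q* = 15
P* = 123 - 3*15 = 78
Profit = (P* - MC)*Q* - FC
= (78 - 33)*15 - 12
= 45*15 - 12
= 675 - 12 = 663

663


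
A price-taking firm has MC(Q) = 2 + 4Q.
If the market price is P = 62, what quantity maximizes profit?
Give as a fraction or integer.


In perfect competition, profit is maximized where P = MC.
62 = 2 + 4Q
60 = 4Q
Q* = 60/4 = 15

15


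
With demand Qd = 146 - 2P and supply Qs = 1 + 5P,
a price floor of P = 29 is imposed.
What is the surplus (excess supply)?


At P = 29:
Qd = 146 - 2*29 = 88
Qs = 1 + 5*29 = 146
Surplus = Qs - Qd = 146 - 88 = 58

58


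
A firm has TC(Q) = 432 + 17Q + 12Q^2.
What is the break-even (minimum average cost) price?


AC(Q) = 432/Q + 17 + 12Q
To minimize: dAC/dQ = -432/Q^2 + 12 = 0
Q^2 = 432/12 = 36
Q* = 6
Min AC = 432/6 + 17 + 12*6
Min AC = 72 + 17 + 72 = 161

161


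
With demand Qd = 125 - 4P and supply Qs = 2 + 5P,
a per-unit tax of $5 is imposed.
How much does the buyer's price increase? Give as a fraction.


With a per-unit tax, the buyer's price increase depends on relative slopes.
Supply slope: d = 5, Demand slope: b = 4
Buyer's price increase = d * tax / (b + d)
= 5 * 5 / (4 + 5)
= 25 / 9 = 25/9

25/9


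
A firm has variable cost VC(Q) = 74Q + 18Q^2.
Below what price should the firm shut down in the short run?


AVC(Q) = VC(Q)/Q = 74 + 18Q
AVC is increasing in Q, so minimum AVC is at Q -> 0+.
Min AVC = 74
The firm should shut down if P < 74.

74


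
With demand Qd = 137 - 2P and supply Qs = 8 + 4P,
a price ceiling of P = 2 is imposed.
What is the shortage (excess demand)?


At P = 2:
Qd = 137 - 2*2 = 133
Qs = 8 + 4*2 = 16
Shortage = Qd - Qs = 133 - 16 = 117

117


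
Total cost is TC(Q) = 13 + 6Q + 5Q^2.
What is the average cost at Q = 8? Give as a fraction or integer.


TC(8) = 13 + 6*8 + 5*8^2
TC(8) = 13 + 48 + 320 = 381
AC = TC/Q = 381/8 = 381/8

381/8


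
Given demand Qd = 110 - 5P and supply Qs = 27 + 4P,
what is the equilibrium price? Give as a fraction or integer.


At equilibrium, Qd = Qs.
110 - 5P = 27 + 4P
110 - 27 = 5P + 4P
83 = 9P
P* = 83/9 = 83/9

83/9


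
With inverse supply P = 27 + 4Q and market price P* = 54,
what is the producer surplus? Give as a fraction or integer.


Minimum supply price (at Q=0): P_min = 27
Quantity supplied at P* = 54:
Q* = (54 - 27)/4 = 27/4
PS = (1/2) * Q* * (P* - P_min)
PS = (1/2) * 27/4 * (54 - 27)
PS = (1/2) * 27/4 * 27 = 729/8

729/8


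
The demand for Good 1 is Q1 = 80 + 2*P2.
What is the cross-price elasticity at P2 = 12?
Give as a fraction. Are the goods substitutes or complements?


dQ1/dP2 = 2
At P2 = 12: Q1 = 80 + 2*12 = 104
Exy = (dQ1/dP2)(P2/Q1) = 2 * 12 / 104 = 3/13
Since Exy > 0, the goods are substitutes.

3/13 (substitutes)


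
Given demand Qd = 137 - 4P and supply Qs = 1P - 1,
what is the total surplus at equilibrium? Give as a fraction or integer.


Find equilibrium: 137 - 4P = 1P - 1
137 + 1 = 5P
P* = 138/5 = 138/5
Q* = 1*138/5 - 1 = 133/5
Inverse demand: P = 137/4 - Q/4, so P_max = 137/4
Inverse supply: P = 1 + Q/1, so P_min = 1
CS = (1/2) * 133/5 * (137/4 - 138/5) = 17689/200
PS = (1/2) * 133/5 * (138/5 - 1) = 17689/50
TS = CS + PS = 17689/200 + 17689/50 = 17689/40

17689/40


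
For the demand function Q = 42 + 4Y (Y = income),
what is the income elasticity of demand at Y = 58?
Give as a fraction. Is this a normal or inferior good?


dQ/dY = 4
At Y = 58: Q = 42 + 4*58 = 274
Ey = (dQ/dY)(Y/Q) = 4 * 58 / 274 = 116/137
Since Ey > 0, this is a normal good.

116/137 (normal good)


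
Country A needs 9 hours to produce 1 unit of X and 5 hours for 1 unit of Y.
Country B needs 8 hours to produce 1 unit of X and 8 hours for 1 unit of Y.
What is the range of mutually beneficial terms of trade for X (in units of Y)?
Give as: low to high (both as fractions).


Opportunity cost of X for Country A = hours_X / hours_Y = 9/5 = 9/5 units of Y
Opportunity cost of X for Country B = hours_X / hours_Y = 8/8 = 1 units of Y
Terms of trade must be between the two opportunity costs.
Range: 1 to 9/5

1 to 9/5


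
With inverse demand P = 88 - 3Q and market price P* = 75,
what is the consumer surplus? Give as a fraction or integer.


Maximum willingness to pay (at Q=0): P_max = 88
Quantity demanded at P* = 75:
Q* = (88 - 75)/3 = 13/3
CS = (1/2) * Q* * (P_max - P*)
CS = (1/2) * 13/3 * (88 - 75)
CS = (1/2) * 13/3 * 13 = 169/6

169/6


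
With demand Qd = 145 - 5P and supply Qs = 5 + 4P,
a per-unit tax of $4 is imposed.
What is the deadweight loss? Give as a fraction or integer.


Pre-tax equilibrium quantity: Q* = 605/9
Post-tax equilibrium quantity: Q_tax = 175/3
Reduction in quantity: Q* - Q_tax = 80/9
DWL = (1/2) * tax * (Q* - Q_tax)
DWL = (1/2) * 4 * 80/9 = 160/9

160/9


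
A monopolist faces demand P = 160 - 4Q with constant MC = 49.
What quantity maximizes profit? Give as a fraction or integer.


TR = P*Q = (160 - 4Q)Q = 160Q - 4Q^2
MR = dTR/dQ = 160 - 8Q
Set MR = MC:
160 - 8Q = 49
111 = 8Q
Q* = 111/8 = 111/8

111/8


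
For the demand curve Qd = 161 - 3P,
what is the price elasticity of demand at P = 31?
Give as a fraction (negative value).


dQ/dP = -3
At P = 31: Q = 161 - 3*31 = 68
E = (dQ/dP)(P/Q) = (-3)(31/68) = -93/68

-93/68


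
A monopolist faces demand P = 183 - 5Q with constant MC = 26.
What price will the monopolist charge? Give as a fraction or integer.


MR = 183 - 10Q
Set MR = MC: 183 - 10Q = 26
Q* = 157/10
Substitute into demand:
P* = 183 - 5*157/10 = 209/2

209/2


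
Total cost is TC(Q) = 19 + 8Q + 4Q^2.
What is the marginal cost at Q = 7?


MC = dTC/dQ = 8 + 2*4*Q
At Q = 7:
MC = 8 + 8*7
MC = 8 + 56 = 64

64


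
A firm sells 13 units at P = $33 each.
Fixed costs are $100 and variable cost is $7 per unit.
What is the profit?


Total Revenue = P * Q = 33 * 13 = $429
Total Cost = FC + VC*Q = 100 + 7*13 = $191
Profit = TR - TC = 429 - 191 = $238

$238


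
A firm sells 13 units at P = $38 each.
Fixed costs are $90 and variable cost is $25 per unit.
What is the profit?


Total Revenue = P * Q = 38 * 13 = $494
Total Cost = FC + VC*Q = 90 + 25*13 = $415
Profit = TR - TC = 494 - 415 = $79

$79


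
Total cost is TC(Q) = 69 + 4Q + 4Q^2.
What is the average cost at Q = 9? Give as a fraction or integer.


TC(9) = 69 + 4*9 + 4*9^2
TC(9) = 69 + 36 + 324 = 429
AC = TC/Q = 429/9 = 143/3

143/3


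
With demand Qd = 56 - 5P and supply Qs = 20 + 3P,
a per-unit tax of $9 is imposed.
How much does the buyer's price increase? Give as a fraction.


With a per-unit tax, the buyer's price increase depends on relative slopes.
Supply slope: d = 3, Demand slope: b = 5
Buyer's price increase = d * tax / (b + d)
= 3 * 9 / (5 + 3)
= 27 / 8 = 27/8

27/8


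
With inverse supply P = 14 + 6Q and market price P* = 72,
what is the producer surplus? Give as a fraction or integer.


Minimum supply price (at Q=0): P_min = 14
Quantity supplied at P* = 72:
Q* = (72 - 14)/6 = 29/3
PS = (1/2) * Q* * (P* - P_min)
PS = (1/2) * 29/3 * (72 - 14)
PS = (1/2) * 29/3 * 58 = 841/3

841/3


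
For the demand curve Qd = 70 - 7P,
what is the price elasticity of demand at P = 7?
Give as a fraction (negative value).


dQ/dP = -7
At P = 7: Q = 70 - 7*7 = 21
E = (dQ/dP)(P/Q) = (-7)(7/21) = -7/3

-7/3


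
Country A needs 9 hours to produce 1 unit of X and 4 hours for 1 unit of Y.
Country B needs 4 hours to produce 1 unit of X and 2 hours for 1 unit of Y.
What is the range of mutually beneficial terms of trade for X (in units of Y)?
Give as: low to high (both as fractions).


Opportunity cost of X for Country A = hours_X / hours_Y = 9/4 = 9/4 units of Y
Opportunity cost of X for Country B = hours_X / hours_Y = 4/2 = 2 units of Y
Terms of trade must be between the two opportunity costs.
Range: 2 to 9/4

2 to 9/4


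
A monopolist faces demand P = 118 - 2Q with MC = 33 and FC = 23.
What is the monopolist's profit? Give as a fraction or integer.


MR = MC: 118 - 4Q = 33
Q* = 85/4
P* = 118 - 2*85/4 = 151/2
Profit = (P* - MC)*Q* - FC
= (151/2 - 33)*85/4 - 23
= 85/2*85/4 - 23
= 7225/8 - 23 = 7041/8

7041/8


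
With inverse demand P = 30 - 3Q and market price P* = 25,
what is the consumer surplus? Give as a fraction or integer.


Maximum willingness to pay (at Q=0): P_max = 30
Quantity demanded at P* = 25:
Q* = (30 - 25)/3 = 5/3
CS = (1/2) * Q* * (P_max - P*)
CS = (1/2) * 5/3 * (30 - 25)
CS = (1/2) * 5/3 * 5 = 25/6

25/6


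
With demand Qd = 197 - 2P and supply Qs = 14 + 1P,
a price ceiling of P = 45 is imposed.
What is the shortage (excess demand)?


At P = 45:
Qd = 197 - 2*45 = 107
Qs = 14 + 1*45 = 59
Shortage = Qd - Qs = 107 - 59 = 48

48


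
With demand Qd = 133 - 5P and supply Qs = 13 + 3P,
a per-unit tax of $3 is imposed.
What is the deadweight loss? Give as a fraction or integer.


Pre-tax equilibrium quantity: Q* = 58
Post-tax equilibrium quantity: Q_tax = 419/8
Reduction in quantity: Q* - Q_tax = 45/8
DWL = (1/2) * tax * (Q* - Q_tax)
DWL = (1/2) * 3 * 45/8 = 135/16

135/16


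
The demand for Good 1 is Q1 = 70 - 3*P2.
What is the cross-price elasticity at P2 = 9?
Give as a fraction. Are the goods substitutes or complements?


dQ1/dP2 = -3
At P2 = 9: Q1 = 70 - 3*9 = 43
Exy = (dQ1/dP2)(P2/Q1) = -3 * 9 / 43 = -27/43
Since Exy < 0, the goods are complements.

-27/43 (complements)


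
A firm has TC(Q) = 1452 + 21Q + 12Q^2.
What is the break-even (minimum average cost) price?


AC(Q) = 1452/Q + 21 + 12Q
To minimize: dAC/dQ = -1452/Q^2 + 12 = 0
Q^2 = 1452/12 = 121
Q* = 11
Min AC = 1452/11 + 21 + 12*11
Min AC = 132 + 21 + 132 = 285

285


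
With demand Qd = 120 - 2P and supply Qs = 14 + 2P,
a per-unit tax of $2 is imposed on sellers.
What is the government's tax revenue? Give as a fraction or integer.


With tax on sellers, new supply: Qs' = 14 + 2(P - 2)
= 10 + 2P
New equilibrium quantity:
Q_new = 65
Tax revenue = tax * Q_new = 2 * 65 = 130

130


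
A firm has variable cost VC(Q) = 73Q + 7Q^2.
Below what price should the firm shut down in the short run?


AVC(Q) = VC(Q)/Q = 73 + 7Q
AVC is increasing in Q, so minimum AVC is at Q -> 0+.
Min AVC = 73
The firm should shut down if P < 73.

73


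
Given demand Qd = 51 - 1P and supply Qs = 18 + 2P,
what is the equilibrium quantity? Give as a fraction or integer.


First find equilibrium price:
51 - 1P = 18 + 2P
P* = 33/3 = 11
Then substitute into demand:
Q* = 51 - 1 * 11 = 40

40


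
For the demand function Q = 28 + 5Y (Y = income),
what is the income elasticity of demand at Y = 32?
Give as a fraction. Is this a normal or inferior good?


dQ/dY = 5
At Y = 32: Q = 28 + 5*32 = 188
Ey = (dQ/dY)(Y/Q) = 5 * 32 / 188 = 40/47
Since Ey > 0, this is a normal good.

40/47 (normal good)


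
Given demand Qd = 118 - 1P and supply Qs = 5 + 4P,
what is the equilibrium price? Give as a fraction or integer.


At equilibrium, Qd = Qs.
118 - 1P = 5 + 4P
118 - 5 = 1P + 4P
113 = 5P
P* = 113/5 = 113/5

113/5


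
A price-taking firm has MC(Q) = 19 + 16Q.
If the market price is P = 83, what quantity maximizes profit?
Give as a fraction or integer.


In perfect competition, profit is maximized where P = MC.
83 = 19 + 16Q
64 = 16Q
Q* = 64/16 = 4

4


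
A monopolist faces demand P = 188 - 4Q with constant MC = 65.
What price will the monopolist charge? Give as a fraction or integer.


MR = 188 - 8Q
Set MR = MC: 188 - 8Q = 65
Q* = 123/8
Substitute into demand:
P* = 188 - 4*123/8 = 253/2

253/2


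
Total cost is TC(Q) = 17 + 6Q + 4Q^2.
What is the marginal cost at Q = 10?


MC = dTC/dQ = 6 + 2*4*Q
At Q = 10:
MC = 6 + 8*10
MC = 6 + 80 = 86

86


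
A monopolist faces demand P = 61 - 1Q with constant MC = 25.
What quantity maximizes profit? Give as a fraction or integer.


TR = P*Q = (61 - 1Q)Q = 61Q - 1Q^2
MR = dTR/dQ = 61 - 2Q
Set MR = MC:
61 - 2Q = 25
36 = 2Q
Q* = 36/2 = 18

18


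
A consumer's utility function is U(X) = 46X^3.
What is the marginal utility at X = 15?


MU = dU/dX = 46*3*X^(3-1)
MU = 138*X^2
At X = 15:
MU = 138 * 15^2
MU = 138 * 225 = 31050

31050


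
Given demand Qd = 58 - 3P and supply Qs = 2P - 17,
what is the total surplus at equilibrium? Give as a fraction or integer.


Find equilibrium: 58 - 3P = 2P - 17
58 + 17 = 5P
P* = 75/5 = 15
Q* = 2*15 - 17 = 13
Inverse demand: P = 58/3 - Q/3, so P_max = 58/3
Inverse supply: P = 17/2 + Q/2, so P_min = 17/2
CS = (1/2) * 13 * (58/3 - 15) = 169/6
PS = (1/2) * 13 * (15 - 17/2) = 169/4
TS = CS + PS = 169/6 + 169/4 = 845/12

845/12


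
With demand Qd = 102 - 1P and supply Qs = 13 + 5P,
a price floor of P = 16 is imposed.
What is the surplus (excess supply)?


At P = 16:
Qd = 102 - 1*16 = 86
Qs = 13 + 5*16 = 93
Surplus = Qs - Qd = 93 - 86 = 7

7


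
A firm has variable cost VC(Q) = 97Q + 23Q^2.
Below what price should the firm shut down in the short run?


AVC(Q) = VC(Q)/Q = 97 + 23Q
AVC is increasing in Q, so minimum AVC is at Q -> 0+.
Min AVC = 97
The firm should shut down if P < 97.

97


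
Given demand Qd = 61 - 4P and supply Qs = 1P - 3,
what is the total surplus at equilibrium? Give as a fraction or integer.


Find equilibrium: 61 - 4P = 1P - 3
61 + 3 = 5P
P* = 64/5 = 64/5
Q* = 1*64/5 - 3 = 49/5
Inverse demand: P = 61/4 - Q/4, so P_max = 61/4
Inverse supply: P = 3 + Q/1, so P_min = 3
CS = (1/2) * 49/5 * (61/4 - 64/5) = 2401/200
PS = (1/2) * 49/5 * (64/5 - 3) = 2401/50
TS = CS + PS = 2401/200 + 2401/50 = 2401/40

2401/40


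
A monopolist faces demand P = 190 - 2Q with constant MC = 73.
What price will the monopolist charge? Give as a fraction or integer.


MR = 190 - 4Q
Set MR = MC: 190 - 4Q = 73
Q* = 117/4
Substitute into demand:
P* = 190 - 2*117/4 = 263/2

263/2


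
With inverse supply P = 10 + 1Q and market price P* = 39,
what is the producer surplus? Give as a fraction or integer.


Minimum supply price (at Q=0): P_min = 10
Quantity supplied at P* = 39:
Q* = (39 - 10)/1 = 29
PS = (1/2) * Q* * (P* - P_min)
PS = (1/2) * 29 * (39 - 10)
PS = (1/2) * 29 * 29 = 841/2

841/2


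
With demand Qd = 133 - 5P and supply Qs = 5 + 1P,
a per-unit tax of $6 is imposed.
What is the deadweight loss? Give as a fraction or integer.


Pre-tax equilibrium quantity: Q* = 79/3
Post-tax equilibrium quantity: Q_tax = 64/3
Reduction in quantity: Q* - Q_tax = 5
DWL = (1/2) * tax * (Q* - Q_tax)
DWL = (1/2) * 6 * 5 = 15

15


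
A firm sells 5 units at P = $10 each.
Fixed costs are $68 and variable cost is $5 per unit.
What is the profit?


Total Revenue = P * Q = 10 * 5 = $50
Total Cost = FC + VC*Q = 68 + 5*5 = $93
Profit = TR - TC = 50 - 93 = $-43

$-43


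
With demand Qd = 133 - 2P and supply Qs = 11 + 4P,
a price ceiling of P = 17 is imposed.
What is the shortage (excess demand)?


At P = 17:
Qd = 133 - 2*17 = 99
Qs = 11 + 4*17 = 79
Shortage = Qd - Qs = 99 - 79 = 20

20


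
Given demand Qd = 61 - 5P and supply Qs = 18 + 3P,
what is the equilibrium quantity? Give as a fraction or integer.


First find equilibrium price:
61 - 5P = 18 + 3P
P* = 43/8 = 43/8
Then substitute into demand:
Q* = 61 - 5 * 43/8 = 273/8

273/8


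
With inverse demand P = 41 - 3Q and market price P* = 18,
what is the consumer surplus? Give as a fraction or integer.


Maximum willingness to pay (at Q=0): P_max = 41
Quantity demanded at P* = 18:
Q* = (41 - 18)/3 = 23/3
CS = (1/2) * Q* * (P_max - P*)
CS = (1/2) * 23/3 * (41 - 18)
CS = (1/2) * 23/3 * 23 = 529/6

529/6


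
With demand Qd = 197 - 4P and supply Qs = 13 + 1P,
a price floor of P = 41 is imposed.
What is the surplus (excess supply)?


At P = 41:
Qd = 197 - 4*41 = 33
Qs = 13 + 1*41 = 54
Surplus = Qs - Qd = 54 - 33 = 21

21


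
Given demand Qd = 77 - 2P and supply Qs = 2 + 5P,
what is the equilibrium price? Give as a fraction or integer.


At equilibrium, Qd = Qs.
77 - 2P = 2 + 5P
77 - 2 = 2P + 5P
75 = 7P
P* = 75/7 = 75/7

75/7


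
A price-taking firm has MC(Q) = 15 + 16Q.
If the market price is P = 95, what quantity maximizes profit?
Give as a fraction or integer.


In perfect competition, profit is maximized where P = MC.
95 = 15 + 16Q
80 = 16Q
Q* = 80/16 = 5

5


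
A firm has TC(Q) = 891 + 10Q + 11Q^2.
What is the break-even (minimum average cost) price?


AC(Q) = 891/Q + 10 + 11Q
To minimize: dAC/dQ = -891/Q^2 + 11 = 0
Q^2 = 891/11 = 81
Q* = 9
Min AC = 891/9 + 10 + 11*9
Min AC = 99 + 10 + 99 = 208

208
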